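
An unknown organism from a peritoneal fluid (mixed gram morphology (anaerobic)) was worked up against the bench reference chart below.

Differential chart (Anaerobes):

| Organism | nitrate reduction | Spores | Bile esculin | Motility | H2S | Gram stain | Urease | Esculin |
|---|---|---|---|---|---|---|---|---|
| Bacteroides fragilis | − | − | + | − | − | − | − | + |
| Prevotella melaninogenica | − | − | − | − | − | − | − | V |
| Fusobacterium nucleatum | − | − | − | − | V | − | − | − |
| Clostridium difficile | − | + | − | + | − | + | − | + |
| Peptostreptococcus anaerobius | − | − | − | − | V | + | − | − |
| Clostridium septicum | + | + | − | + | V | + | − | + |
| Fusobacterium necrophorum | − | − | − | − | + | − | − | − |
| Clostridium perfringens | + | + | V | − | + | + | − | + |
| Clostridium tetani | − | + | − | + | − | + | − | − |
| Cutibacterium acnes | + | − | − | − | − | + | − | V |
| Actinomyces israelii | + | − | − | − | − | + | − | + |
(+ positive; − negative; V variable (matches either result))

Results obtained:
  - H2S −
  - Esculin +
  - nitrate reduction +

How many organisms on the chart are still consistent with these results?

3

nitrate reduction +: excludes 7 organisms — 4 left.
Esculin +: all 4 remaining candidates are consistent.
H2S −: excludes Clostridium perfringens — 3 left.
Still consistent: Actinomyces israelii, Clostridium septicum, Cutibacterium acnes.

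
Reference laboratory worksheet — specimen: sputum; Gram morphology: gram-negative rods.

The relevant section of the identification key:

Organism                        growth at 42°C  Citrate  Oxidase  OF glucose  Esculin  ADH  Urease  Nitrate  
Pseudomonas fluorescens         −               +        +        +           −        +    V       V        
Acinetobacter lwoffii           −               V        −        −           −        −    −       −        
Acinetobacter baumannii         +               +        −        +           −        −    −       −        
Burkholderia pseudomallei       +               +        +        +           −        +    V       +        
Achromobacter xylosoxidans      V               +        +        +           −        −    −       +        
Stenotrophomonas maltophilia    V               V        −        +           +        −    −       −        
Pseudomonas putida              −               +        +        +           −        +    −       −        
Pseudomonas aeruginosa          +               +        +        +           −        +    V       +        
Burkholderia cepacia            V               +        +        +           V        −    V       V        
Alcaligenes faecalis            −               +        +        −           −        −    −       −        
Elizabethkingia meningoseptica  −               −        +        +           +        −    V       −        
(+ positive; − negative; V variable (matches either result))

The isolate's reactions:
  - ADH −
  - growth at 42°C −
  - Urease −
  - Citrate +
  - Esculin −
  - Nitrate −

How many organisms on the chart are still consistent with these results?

Urease −: all 11 remaining candidates are consistent.
ADH −: excludes Pseudomonas fluorescens, Burkholderia pseudomallei, Pseudomonas putida, Pseudomonas aeruginosa — 7 left.
Citrate +: excludes Elizabethkingia meningoseptica — 6 left.
Nitrate −: excludes Achromobacter xylosoxidans — 5 left.
Esculin −: excludes Stenotrophomonas maltophilia — 4 left.
growth at 42°C −: excludes Acinetobacter baumannii — 3 left.
Still consistent: Acinetobacter lwoffii, Alcaligenes faecalis, Burkholderia cepacia.

3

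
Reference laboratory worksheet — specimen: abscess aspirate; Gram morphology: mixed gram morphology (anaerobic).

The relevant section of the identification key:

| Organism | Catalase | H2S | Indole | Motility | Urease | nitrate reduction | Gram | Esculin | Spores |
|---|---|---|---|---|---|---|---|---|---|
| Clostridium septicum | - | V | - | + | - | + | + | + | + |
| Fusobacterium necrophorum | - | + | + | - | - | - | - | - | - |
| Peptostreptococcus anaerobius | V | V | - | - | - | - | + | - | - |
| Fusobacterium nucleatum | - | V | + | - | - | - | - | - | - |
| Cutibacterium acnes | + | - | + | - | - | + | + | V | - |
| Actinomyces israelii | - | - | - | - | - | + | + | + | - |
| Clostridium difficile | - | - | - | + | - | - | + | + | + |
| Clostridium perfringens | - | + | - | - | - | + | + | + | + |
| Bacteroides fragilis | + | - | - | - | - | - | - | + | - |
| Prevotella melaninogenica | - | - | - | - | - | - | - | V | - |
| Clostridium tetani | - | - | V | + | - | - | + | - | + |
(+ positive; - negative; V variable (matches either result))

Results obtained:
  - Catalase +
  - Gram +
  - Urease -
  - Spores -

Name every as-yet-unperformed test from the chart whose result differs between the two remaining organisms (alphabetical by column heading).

Catalase +: excludes 8 organisms — 3 left.
Spores -: all 3 remaining candidates are consistent.
Urease -: all 3 remaining candidates are consistent.
Gram +: excludes Bacteroides fragilis — 2 left.
Two candidates remain: Cutibacterium acnes and Peptostreptococcus anaerobius.
  H2S: - vs V — variable for at least one, does not separate.
  Indole: Cutibacterium acnes +, Peptostreptococcus anaerobius - — discriminates.
  Motility: - vs - — same for both, does not separate.
  nitrate reduction: Cutibacterium acnes +, Peptostreptococcus anaerobius - — discriminates.
  Esculin: V vs - — variable for at least one, does not separate.

Indole, nitrate reduction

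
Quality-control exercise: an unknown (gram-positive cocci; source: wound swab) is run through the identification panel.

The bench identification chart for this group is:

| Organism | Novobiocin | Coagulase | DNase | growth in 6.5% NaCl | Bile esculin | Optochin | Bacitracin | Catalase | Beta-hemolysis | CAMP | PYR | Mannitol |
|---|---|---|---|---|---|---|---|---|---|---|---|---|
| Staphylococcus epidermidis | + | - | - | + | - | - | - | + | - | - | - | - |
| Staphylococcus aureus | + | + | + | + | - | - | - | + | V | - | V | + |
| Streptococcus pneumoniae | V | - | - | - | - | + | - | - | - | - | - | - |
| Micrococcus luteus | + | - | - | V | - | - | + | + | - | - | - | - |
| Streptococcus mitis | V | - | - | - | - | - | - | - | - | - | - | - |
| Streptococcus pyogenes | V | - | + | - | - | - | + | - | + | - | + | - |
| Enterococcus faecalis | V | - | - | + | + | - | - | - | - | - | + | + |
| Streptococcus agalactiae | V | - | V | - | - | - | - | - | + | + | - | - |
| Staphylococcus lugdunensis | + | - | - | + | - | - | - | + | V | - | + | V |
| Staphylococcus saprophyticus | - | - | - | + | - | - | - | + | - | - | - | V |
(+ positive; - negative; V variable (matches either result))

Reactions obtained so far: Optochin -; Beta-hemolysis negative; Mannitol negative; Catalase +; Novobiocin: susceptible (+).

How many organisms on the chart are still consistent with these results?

Beta-hemolysis -: excludes Streptococcus pyogenes, Streptococcus agalactiae — 8 left.
Optochin -: excludes Streptococcus pneumoniae — 7 left.
Novobiocin +: excludes Staphylococcus saprophyticus — 6 left.
Catalase +: excludes Streptococcus mitis, Enterococcus faecalis — 4 left.
Mannitol -: excludes Staphylococcus aureus — 3 left.
Still consistent: Micrococcus luteus, Staphylococcus epidermidis, Staphylococcus lugdunensis.

3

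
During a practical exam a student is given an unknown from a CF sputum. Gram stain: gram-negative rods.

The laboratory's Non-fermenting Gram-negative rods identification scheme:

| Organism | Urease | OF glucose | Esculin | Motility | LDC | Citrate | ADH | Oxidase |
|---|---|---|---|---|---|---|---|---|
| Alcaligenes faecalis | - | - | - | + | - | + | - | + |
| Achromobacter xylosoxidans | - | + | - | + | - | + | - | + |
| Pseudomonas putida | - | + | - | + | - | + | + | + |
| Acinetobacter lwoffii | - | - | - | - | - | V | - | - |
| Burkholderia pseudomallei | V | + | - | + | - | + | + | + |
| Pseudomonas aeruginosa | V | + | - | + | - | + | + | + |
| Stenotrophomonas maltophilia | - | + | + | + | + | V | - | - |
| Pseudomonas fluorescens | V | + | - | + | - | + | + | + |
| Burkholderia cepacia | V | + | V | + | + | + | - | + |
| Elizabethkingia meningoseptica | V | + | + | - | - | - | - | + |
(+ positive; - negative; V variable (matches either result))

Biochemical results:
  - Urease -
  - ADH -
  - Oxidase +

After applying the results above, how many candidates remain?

Oxidase +: excludes Acinetobacter lwoffii, Stenotrophomonas maltophilia — 8 left.
ADH -: excludes Pseudomonas putida, Burkholderia pseudomallei, Pseudomonas aeruginosa, Pseudomonas fluorescens — 4 left.
Urease -: all 4 remaining candidates are consistent.
Still consistent: Achromobacter xylosoxidans, Alcaligenes faecalis, Burkholderia cepacia, Elizabethkingia meningoseptica.

4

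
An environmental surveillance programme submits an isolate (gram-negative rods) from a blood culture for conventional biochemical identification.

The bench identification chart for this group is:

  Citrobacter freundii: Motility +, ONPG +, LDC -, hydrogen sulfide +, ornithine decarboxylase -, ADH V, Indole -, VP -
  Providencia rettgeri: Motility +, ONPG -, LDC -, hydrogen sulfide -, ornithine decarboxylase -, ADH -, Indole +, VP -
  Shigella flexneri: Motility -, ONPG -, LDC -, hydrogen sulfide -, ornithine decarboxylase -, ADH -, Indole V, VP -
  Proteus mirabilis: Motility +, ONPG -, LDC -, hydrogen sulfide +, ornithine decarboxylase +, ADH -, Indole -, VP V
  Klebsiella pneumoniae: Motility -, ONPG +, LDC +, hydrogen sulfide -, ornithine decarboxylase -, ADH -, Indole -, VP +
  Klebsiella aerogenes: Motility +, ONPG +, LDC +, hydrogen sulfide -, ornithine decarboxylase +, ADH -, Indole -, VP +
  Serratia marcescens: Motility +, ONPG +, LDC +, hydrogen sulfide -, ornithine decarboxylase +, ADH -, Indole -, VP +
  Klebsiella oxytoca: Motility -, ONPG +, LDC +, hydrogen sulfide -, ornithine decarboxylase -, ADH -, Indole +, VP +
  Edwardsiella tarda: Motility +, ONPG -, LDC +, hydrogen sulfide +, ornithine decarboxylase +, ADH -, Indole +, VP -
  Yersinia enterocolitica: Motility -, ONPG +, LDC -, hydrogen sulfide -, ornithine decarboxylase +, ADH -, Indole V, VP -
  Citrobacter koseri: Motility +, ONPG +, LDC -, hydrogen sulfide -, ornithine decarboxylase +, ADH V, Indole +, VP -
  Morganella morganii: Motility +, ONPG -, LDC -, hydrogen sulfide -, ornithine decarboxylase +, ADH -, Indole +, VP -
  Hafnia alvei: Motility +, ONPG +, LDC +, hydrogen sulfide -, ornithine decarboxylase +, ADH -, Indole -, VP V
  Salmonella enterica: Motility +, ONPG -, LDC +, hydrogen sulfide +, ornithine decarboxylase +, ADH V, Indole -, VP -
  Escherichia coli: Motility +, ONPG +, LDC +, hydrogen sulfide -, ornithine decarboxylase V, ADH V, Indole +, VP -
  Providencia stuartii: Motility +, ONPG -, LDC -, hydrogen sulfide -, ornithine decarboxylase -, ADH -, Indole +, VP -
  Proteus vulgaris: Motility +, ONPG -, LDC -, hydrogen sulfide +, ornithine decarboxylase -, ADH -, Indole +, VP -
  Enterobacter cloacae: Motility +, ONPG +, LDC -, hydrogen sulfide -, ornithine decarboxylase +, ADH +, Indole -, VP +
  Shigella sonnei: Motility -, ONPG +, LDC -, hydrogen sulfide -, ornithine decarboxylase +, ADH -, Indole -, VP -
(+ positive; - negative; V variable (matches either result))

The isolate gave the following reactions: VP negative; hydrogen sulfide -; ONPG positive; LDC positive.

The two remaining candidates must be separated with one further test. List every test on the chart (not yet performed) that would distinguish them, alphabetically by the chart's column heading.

Indole

hydrogen sulfide -: excludes 5 organisms — 14 left.
ONPG +: excludes Providencia rettgeri, Shigella flexneri, Morganella morganii, Providencia stuartii — 10 left.
LDC +: excludes Yersinia enterocolitica, Citrobacter koseri, Enterobacter cloacae, Shigella sonnei — 6 left.
VP -: excludes Klebsiella pneumoniae, Klebsiella aerogenes, Serratia marcescens, Klebsiella oxytoca — 2 left.
Two candidates remain: Escherichia coli and Hafnia alvei.
  Motility: + vs + — same for both, does not separate.
  ornithine decarboxylase: V vs + — variable for at least one, does not separate.
  ADH: V vs - — variable for at least one, does not separate.
  Indole: Escherichia coli +, Hafnia alvei - — discriminates.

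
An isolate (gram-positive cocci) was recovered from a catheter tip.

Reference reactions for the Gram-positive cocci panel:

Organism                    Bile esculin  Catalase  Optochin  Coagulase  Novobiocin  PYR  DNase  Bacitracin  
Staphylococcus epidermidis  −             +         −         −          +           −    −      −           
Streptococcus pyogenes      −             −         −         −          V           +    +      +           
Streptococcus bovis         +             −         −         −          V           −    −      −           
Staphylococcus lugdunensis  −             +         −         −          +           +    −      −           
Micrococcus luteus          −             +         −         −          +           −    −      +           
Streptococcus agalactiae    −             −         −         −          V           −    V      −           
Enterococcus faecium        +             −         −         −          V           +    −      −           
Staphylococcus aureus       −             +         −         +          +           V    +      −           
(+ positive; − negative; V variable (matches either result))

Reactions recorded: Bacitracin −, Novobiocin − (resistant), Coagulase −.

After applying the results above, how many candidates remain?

Novobiocin −: excludes Staphylococcus epidermidis, Staphylococcus lugdunensis, Micrococcus luteus, Staphylococcus aureus — 4 left.
Bacitracin −: excludes Streptococcus pyogenes — 3 left.
Coagulase −: all 3 remaining candidates are consistent.
Still consistent: Enterococcus faecium, Streptococcus agalactiae, Streptococcus bovis.

3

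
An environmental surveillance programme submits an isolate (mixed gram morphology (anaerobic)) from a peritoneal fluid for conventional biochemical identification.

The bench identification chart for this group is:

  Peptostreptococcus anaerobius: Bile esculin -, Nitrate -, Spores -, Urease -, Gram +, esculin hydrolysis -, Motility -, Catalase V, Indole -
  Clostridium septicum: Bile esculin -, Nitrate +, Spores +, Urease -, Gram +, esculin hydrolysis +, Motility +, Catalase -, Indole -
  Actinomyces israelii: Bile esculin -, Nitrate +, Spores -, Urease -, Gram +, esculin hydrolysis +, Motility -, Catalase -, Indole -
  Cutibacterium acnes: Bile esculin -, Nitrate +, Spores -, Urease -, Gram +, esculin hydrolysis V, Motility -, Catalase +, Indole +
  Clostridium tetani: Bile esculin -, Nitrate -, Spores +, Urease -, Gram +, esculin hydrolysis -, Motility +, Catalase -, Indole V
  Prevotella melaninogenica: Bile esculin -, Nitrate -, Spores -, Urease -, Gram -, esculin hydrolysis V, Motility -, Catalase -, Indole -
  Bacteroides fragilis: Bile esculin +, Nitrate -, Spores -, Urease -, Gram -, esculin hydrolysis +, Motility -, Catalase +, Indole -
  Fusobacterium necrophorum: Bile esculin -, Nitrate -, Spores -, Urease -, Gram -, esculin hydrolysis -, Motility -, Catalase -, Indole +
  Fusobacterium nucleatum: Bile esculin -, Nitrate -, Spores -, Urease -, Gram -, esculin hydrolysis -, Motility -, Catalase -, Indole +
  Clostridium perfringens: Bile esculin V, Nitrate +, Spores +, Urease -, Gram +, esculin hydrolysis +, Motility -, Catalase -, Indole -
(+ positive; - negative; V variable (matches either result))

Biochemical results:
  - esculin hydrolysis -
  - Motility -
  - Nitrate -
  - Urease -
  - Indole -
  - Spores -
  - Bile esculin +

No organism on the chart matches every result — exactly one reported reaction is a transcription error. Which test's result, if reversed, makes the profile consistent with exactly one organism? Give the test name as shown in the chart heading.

As reported, no row in the chart matches all 7 reactions.
Reversing Indole → still no organism matches.
Reversing Motility → still no organism matches.
Reversing Bile esculin → 2 organisms match (not unique).
Reversing Nitrate → still no organism matches.
Reversing esculin hydrolysis (to +) → unique match: Bacteroides fragilis.
Reversing Urease → still no organism matches.
Reversing Spores → still no organism matches.

esculin hydrolysis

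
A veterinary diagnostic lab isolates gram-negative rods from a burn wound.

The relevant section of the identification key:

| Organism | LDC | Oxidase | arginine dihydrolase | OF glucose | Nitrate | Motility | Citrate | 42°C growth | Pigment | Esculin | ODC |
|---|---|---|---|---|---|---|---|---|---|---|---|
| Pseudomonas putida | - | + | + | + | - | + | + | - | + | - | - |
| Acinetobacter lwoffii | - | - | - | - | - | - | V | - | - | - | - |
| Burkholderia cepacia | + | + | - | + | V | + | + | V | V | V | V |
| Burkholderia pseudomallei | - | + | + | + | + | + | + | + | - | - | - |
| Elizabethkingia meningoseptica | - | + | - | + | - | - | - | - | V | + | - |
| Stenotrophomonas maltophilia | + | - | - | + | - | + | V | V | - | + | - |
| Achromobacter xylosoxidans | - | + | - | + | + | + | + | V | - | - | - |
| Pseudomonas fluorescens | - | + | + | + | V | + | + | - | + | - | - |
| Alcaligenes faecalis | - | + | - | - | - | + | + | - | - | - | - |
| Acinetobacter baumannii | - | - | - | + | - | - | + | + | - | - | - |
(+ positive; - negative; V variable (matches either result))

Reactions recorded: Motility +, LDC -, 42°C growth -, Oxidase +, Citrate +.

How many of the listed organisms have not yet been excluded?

Motility +: excludes Acinetobacter lwoffii, Elizabethkingia meningoseptica, Acinetobacter baumannii — 7 left.
LDC -: excludes Burkholderia cepacia, Stenotrophomonas maltophilia — 5 left.
Oxidase +: all 5 remaining candidates are consistent.
Citrate +: all 5 remaining candidates are consistent.
42°C growth -: excludes Burkholderia pseudomallei — 4 left.
Still consistent: Achromobacter xylosoxidans, Alcaligenes faecalis, Pseudomonas fluorescens, Pseudomonas putida.

4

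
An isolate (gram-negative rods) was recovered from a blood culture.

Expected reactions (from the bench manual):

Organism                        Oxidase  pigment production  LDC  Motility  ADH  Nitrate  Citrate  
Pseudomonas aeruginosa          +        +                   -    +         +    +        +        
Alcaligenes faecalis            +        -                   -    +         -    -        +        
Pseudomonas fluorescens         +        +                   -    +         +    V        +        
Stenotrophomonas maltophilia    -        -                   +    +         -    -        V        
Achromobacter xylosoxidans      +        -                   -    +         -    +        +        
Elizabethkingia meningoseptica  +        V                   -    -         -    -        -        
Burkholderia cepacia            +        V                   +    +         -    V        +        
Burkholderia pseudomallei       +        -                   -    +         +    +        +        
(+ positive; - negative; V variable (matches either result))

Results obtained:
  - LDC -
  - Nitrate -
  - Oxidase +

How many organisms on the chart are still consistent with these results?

3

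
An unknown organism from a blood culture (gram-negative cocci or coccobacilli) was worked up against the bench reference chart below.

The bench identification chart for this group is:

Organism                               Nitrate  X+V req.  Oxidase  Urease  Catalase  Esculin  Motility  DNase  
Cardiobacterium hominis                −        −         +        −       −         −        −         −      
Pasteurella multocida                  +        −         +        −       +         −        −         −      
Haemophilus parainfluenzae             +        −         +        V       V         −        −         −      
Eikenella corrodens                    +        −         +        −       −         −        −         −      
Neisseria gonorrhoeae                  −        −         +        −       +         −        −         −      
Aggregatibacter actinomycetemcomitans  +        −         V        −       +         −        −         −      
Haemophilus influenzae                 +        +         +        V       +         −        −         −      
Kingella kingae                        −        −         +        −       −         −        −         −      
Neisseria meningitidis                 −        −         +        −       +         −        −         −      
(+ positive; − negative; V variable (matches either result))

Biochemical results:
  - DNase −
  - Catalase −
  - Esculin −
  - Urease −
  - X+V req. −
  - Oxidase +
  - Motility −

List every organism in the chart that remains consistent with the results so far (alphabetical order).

Catalase −: excludes 5 organisms — 4 left.
X+V req. −: all 4 remaining candidates are consistent.
Oxidase +: all 4 remaining candidates are consistent.
Urease −: all 4 remaining candidates are consistent.
DNase −: all 4 remaining candidates are consistent.
Esculin −: all 4 remaining candidates are consistent.
Motility −: all 4 remaining candidates are consistent.

Cardiobacterium hominis, Eikenella corrodens, Haemophilus parainfluenzae, Kingella kingae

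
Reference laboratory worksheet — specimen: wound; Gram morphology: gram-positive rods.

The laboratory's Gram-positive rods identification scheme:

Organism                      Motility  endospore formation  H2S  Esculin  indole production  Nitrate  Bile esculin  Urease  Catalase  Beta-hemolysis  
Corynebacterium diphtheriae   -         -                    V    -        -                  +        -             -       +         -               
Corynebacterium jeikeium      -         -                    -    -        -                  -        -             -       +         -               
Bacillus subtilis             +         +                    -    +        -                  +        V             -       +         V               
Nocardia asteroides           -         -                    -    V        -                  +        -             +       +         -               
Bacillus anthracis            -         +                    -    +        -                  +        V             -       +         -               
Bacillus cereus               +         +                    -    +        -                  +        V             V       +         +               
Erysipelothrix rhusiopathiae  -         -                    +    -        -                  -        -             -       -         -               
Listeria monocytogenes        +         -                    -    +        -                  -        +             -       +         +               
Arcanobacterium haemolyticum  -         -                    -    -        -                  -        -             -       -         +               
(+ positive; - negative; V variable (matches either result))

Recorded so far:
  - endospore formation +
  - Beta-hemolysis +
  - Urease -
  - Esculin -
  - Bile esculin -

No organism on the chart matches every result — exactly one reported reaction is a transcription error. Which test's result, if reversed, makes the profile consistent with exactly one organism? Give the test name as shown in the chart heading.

As reported, no row in the chart matches all 5 reactions.
Reversing Bile esculin → still no organism matches.
Reversing Beta-hemolysis → still no organism matches.
Reversing Urease → still no organism matches.
Reversing endospore formation (to -) → unique match: Arcanobacterium haemolyticum.
Reversing Esculin → 2 organisms match (not unique).

endospore formation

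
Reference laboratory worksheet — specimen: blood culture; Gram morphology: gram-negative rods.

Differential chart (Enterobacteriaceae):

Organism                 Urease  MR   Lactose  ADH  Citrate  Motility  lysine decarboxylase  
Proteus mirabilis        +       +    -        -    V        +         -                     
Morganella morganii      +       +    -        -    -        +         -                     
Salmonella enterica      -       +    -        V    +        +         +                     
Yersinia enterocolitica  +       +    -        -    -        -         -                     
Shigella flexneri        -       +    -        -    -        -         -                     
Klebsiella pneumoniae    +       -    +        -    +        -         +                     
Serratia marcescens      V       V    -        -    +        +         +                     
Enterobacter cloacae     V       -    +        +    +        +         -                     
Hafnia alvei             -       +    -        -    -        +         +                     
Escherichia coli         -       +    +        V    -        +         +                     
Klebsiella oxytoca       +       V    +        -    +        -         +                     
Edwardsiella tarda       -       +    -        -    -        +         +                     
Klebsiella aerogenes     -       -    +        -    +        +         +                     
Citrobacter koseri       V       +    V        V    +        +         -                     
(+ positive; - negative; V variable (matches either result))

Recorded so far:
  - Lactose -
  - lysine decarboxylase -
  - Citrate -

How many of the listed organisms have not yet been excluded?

Citrate -: excludes 7 organisms — 7 left.
Lactose -: excludes Escherichia coli — 6 left.
lysine decarboxylase -: excludes Hafnia alvei, Edwardsiella tarda — 4 left.
Still consistent: Morganella morganii, Proteus mirabilis, Shigella flexneri, Yersinia enterocolitica.

4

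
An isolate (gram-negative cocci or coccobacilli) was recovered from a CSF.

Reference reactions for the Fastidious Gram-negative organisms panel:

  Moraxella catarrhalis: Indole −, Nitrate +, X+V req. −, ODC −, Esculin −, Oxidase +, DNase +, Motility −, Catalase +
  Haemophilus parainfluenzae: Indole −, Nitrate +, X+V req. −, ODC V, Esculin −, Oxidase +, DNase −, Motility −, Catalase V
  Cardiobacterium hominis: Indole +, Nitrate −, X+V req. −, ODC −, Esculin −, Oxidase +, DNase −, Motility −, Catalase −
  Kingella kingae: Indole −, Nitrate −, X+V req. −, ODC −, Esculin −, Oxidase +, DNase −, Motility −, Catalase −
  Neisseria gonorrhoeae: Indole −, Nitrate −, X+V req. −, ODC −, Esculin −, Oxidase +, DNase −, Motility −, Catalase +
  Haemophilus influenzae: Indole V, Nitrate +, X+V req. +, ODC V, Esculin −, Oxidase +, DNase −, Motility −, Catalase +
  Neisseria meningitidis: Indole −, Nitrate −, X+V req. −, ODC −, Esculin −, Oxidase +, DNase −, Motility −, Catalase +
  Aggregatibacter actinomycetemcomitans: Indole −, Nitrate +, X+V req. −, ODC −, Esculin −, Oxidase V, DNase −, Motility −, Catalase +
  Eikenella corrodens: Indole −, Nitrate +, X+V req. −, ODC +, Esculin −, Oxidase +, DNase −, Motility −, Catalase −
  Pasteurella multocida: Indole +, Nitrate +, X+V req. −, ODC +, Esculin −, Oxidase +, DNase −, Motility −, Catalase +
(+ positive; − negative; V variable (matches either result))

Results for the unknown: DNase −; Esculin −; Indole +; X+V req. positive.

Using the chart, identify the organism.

Indole +: excludes 7 organisms — 3 left.
DNase −: all 3 remaining candidates are consistent.
X+V req. +: excludes Cardiobacterium hominis, Pasteurella multocida — 1 left.
Esculin −: the one remaining candidate is consistent.

Haemophilus influenzae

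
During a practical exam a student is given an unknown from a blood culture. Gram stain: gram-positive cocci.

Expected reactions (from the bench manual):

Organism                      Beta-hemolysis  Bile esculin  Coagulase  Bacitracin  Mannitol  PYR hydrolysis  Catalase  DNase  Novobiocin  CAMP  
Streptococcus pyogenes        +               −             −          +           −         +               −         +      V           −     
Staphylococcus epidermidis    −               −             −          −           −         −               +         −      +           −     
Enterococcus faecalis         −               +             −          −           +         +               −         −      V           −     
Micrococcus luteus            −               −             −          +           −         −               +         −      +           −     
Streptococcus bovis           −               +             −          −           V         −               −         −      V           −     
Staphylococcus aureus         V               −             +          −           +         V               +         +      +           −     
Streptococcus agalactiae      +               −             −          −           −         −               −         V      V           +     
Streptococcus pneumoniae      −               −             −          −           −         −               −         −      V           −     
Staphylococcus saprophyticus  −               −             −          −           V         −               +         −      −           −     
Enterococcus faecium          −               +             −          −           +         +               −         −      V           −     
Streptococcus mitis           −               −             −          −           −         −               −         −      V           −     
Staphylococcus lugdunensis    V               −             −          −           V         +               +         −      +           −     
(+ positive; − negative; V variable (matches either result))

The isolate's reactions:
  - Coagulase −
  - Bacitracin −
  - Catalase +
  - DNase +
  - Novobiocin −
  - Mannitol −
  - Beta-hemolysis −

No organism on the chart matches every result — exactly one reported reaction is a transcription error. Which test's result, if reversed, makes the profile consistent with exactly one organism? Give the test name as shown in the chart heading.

DNase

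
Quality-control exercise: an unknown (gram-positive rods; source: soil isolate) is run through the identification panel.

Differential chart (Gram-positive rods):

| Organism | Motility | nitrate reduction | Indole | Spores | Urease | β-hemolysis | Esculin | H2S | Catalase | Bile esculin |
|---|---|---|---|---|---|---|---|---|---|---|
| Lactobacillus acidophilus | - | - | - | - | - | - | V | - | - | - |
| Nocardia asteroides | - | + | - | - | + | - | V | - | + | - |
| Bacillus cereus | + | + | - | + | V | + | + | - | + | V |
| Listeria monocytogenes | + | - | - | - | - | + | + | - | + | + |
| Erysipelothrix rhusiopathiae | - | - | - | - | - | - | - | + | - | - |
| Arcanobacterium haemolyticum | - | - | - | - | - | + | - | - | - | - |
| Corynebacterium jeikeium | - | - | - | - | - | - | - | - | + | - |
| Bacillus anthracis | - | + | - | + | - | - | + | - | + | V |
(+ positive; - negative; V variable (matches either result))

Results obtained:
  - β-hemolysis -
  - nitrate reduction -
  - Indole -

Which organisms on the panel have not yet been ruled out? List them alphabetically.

Corynebacterium jeikeium, Erysipelothrix rhusiopathiae, Lactobacillus acidophilus

nitrate reduction -: excludes Nocardia asteroides, Bacillus cereus, Bacillus anthracis — 5 left.
Indole -: all 5 remaining candidates are consistent.
β-hemolysis -: excludes Listeria monocytogenes, Arcanobacterium haemolyticum — 3 left.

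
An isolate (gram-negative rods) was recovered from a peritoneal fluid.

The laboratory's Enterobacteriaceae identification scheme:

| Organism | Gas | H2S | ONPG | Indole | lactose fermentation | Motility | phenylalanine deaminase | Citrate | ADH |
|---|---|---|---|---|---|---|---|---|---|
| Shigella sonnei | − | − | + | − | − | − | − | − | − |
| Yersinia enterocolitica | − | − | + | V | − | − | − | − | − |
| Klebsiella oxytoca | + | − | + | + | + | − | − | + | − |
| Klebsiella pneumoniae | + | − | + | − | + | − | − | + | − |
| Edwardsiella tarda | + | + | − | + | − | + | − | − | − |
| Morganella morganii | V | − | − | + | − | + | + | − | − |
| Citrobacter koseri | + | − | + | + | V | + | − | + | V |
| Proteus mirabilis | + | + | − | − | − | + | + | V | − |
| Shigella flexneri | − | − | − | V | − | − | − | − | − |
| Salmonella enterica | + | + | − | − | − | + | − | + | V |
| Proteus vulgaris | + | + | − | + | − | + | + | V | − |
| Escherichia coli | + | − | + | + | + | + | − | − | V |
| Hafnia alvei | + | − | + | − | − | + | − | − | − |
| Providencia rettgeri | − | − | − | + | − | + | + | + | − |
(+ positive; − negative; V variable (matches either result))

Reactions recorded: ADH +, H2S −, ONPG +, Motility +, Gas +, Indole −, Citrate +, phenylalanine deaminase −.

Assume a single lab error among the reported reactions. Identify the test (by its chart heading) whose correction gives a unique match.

Indole

As reported, no row in the chart matches all 8 reactions.
Reversing Indole (to +) → unique match: Citrobacter koseri.
Reversing H2S → still no organism matches.
Reversing Gas → still no organism matches.
Reversing ADH → still no organism matches.
Reversing phenylalanine deaminase → still no organism matches.
Reversing Motility → still no organism matches.
Reversing Citrate → still no organism matches.
Reversing ONPG → still no organism matches.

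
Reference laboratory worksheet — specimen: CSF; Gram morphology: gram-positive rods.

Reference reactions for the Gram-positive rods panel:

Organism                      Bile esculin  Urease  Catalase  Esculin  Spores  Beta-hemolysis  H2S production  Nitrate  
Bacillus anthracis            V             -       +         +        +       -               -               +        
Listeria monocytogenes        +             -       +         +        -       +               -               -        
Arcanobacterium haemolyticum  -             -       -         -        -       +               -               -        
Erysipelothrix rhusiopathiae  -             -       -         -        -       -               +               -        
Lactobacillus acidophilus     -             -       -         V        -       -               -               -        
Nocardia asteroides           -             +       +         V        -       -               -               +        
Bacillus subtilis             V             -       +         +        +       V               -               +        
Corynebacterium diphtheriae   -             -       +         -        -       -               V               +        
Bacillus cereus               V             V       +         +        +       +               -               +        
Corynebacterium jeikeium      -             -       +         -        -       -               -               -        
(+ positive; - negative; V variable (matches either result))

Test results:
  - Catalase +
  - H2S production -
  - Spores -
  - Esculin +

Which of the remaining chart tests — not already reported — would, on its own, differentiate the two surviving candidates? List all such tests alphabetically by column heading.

Beta-hemolysis, Bile esculin, Nitrate, Urease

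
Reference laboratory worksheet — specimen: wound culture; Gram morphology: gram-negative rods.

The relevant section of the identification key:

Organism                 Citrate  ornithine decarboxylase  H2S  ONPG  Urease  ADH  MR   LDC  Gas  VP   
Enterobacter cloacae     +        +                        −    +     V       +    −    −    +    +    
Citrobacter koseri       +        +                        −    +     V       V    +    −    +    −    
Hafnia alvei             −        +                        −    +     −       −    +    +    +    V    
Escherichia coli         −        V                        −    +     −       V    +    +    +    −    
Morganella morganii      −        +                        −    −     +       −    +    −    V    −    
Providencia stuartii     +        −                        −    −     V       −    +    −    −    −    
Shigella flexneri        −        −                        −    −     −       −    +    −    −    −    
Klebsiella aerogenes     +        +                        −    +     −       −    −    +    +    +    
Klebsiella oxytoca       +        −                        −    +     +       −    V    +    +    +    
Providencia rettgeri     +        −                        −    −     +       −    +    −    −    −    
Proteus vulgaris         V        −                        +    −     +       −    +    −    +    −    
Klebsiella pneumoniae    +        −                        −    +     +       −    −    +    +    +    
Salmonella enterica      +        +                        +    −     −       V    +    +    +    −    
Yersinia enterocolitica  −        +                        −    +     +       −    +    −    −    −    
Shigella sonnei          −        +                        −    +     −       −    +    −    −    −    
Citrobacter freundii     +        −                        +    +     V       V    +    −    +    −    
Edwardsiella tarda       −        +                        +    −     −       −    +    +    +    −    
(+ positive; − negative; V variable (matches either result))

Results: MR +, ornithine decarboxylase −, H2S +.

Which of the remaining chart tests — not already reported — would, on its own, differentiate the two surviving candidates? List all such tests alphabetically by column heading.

ONPG

MR +: excludes Enterobacter cloacae, Klebsiella aerogenes, Klebsiella pneumoniae — 14 left.
H2S +: excludes 10 organisms — 4 left.
ornithine decarboxylase −: excludes Salmonella enterica, Edwardsiella tarda — 2 left.
Two candidates remain: Citrobacter freundii and Proteus vulgaris.
  Citrate: + vs V — variable for at least one, does not separate.
  ONPG: Citrobacter freundii +, Proteus vulgaris − — discriminates.
  Urease: V vs + — variable for at least one, does not separate.
  ADH: V vs − — variable for at least one, does not separate.
  LDC: − vs − — same for both, does not separate.
  Gas: + vs + — same for both, does not separate.
  VP: − vs − — same for both, does not separate.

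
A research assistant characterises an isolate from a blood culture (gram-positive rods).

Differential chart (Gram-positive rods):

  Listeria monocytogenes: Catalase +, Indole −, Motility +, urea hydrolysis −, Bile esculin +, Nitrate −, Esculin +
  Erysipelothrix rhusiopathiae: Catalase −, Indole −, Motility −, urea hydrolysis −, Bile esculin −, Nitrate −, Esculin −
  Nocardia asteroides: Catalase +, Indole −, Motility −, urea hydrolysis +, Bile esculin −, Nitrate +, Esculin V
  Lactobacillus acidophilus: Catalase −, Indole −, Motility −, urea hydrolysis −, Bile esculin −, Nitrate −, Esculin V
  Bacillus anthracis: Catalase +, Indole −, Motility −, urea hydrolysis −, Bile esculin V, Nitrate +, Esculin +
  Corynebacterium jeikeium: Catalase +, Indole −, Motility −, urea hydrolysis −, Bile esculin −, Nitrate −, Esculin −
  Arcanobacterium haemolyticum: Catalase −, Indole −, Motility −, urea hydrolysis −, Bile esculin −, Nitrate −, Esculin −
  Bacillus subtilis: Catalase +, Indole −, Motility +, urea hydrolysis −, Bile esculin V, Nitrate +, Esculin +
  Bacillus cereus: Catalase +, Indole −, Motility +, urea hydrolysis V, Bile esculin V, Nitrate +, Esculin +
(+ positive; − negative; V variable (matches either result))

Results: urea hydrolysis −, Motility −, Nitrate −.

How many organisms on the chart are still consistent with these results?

Nitrate −: excludes Nocardia asteroides, Bacillus anthracis, Bacillus subtilis, Bacillus cereus — 5 left.
urea hydrolysis −: all 5 remaining candidates are consistent.
Motility −: excludes Listeria monocytogenes — 4 left.
Still consistent: Arcanobacterium haemolyticum, Corynebacterium jeikeium, Erysipelothrix rhusiopathiae, Lactobacillus acidophilus.

4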